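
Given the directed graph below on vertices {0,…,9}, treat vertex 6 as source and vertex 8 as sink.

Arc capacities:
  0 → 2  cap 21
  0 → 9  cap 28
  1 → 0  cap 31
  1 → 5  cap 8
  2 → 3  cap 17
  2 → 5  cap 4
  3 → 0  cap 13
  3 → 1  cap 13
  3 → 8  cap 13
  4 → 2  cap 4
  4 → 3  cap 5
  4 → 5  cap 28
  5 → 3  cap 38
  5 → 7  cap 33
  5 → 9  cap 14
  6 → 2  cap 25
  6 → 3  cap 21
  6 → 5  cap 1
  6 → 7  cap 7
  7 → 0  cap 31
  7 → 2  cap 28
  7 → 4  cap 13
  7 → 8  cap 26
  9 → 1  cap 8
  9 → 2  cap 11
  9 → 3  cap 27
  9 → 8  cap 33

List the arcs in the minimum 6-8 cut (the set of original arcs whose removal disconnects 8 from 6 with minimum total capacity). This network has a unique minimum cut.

Min-cut arcs: {(2,3), (2,5), (6,3), (6,5), (6,7)} (total capacity 50)

augment #1: 6→3→8 push 13
augment #2: 6→7→8 push 7
augment #3: 6→5→7→8 push 1
augment #4: 6→2→5→7→8 push 4
augment #5: 6→3→0→9→8 push 8
augment #6: 6→2→3→0→9→8 push 5
augment #7: 6→2→3→1→0→9→8 push 12
max flow = 50; residual-reachable set from 6 gives S-side
cut edges (S→T): {(2,3), (2,5), (6,3), (6,5), (6,7)} total cap 50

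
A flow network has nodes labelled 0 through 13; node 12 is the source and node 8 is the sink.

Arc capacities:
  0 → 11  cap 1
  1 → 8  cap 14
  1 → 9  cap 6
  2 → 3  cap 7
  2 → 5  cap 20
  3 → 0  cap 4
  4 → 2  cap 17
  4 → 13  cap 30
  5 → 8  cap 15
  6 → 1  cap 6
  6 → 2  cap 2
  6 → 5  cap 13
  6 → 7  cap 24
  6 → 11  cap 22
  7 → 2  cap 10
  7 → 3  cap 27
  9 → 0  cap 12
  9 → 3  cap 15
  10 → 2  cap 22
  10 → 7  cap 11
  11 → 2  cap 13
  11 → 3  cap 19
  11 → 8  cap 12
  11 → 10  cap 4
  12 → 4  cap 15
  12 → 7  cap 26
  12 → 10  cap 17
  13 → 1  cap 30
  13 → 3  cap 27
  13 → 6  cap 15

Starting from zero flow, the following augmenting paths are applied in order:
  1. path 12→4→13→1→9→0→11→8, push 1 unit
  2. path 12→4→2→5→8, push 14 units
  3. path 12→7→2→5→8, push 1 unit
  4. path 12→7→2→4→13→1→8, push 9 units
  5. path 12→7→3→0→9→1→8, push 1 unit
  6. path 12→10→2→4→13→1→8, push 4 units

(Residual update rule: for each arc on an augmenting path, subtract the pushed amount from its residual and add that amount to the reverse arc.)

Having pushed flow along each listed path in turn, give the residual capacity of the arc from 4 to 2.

after path 1 (12→4→13→1→9→0→11→8, push 1): res(4,2)=17
after path 2 (12→4→2→5→8, push 14): res(4,2)=3
after path 3 (12→7→2→5→8, push 1): res(4,2)=3
after path 4 (12→7→2→4→13→1→8, push 9): res(4,2)=12
after path 5 (12→7→3→0→9→1→8, push 1): res(4,2)=12
after path 6 (12→10→2→4→13→1→8, push 4): res(4,2)=16

Residual capacity of (4,2): 16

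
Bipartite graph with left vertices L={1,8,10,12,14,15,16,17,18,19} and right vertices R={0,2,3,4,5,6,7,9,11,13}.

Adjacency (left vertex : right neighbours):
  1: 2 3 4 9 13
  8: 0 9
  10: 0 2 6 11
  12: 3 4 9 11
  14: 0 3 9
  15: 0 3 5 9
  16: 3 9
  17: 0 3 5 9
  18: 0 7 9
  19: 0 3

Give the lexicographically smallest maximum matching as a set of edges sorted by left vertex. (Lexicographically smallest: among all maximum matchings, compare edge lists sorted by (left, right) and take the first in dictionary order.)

|M| = 8 (so the lex-smallest maximum matching has 8 edges)
process left vertices in ascending order; for each, take the smallest-labelled available neighbour that still permits 8 edges overall, or leave it unmatched if none does
lex-smallest matching: {1-2, 8-0, 10-6, 12-4, 14-3, 15-5, 16-9, 18-7}

Lex-smallest maximum matching: {(1,2), (8,0), (10,6), (12,4), (14,3), (15,5), (16,9), (18,7)}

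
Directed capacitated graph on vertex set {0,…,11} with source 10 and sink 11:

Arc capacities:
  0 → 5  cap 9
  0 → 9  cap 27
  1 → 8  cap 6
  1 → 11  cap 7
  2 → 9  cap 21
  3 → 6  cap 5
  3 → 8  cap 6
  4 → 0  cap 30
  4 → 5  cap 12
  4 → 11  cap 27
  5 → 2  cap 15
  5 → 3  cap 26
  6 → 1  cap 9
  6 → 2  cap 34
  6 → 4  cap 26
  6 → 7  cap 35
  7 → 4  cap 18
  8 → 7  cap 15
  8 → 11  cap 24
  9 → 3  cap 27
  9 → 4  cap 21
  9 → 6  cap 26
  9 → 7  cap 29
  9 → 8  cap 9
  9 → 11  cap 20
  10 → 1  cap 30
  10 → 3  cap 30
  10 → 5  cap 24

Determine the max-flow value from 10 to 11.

augment #1: 10→1→11 bottleneck 7, total now 7
augment #2: 10→1→8→11 bottleneck 6, total now 13
augment #3: 10→3→8→11 bottleneck 6, total now 19
augment #4: 10→3→6→4→11 bottleneck 5, total now 24
augment #5: 10→5→2→9→11 bottleneck 15, total now 39

Maximum flow value: 39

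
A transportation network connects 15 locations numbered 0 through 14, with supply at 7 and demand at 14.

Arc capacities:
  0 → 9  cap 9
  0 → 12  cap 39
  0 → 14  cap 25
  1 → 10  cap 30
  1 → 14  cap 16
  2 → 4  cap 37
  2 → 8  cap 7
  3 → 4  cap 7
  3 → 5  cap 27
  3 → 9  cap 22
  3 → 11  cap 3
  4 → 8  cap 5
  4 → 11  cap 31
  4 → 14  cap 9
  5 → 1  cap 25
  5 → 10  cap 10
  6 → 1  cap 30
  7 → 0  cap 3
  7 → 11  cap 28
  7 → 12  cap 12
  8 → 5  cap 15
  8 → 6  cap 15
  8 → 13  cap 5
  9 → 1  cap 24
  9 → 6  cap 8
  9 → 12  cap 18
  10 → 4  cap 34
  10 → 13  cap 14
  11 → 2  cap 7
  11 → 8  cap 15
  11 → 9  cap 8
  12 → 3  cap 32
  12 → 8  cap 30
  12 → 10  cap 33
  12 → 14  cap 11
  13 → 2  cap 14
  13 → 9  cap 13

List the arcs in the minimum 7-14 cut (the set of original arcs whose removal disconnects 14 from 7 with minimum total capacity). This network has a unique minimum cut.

Min-cut arcs: {(1,14), (4,14), (7,0), (12,14)} (total capacity 39)

augment #1: 7→0→14 push 3
augment #2: 7→12→14 push 11
augment #3: 7→11→2→4→14 push 7
augment #4: 7→11→9→1→14 push 8
augment #5: 7→12→3→4→14 push 1
augment #6: 7→11→8→5→1→14 push 8
augment #7: 7→11→8→5→10→4→14 push 1
max flow = 39; residual-reachable set from 7 gives S-side
cut edges (S→T): {(1,14), (4,14), (7,0), (12,14)} total cap 39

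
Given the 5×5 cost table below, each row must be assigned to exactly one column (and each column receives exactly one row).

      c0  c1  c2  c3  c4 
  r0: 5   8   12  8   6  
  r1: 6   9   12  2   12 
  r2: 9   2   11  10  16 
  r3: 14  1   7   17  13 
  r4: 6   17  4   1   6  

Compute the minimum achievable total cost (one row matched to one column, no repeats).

one of 3 optimal assignments: row0→col0 (cost 5), row1→col3 (cost 2), row2→col1 (cost 2), row3→col2 (cost 7), row4→col4 (cost 6)
total = 5 + 2 + 2 + 7 + 6 = 22

Minimum assignment cost: 22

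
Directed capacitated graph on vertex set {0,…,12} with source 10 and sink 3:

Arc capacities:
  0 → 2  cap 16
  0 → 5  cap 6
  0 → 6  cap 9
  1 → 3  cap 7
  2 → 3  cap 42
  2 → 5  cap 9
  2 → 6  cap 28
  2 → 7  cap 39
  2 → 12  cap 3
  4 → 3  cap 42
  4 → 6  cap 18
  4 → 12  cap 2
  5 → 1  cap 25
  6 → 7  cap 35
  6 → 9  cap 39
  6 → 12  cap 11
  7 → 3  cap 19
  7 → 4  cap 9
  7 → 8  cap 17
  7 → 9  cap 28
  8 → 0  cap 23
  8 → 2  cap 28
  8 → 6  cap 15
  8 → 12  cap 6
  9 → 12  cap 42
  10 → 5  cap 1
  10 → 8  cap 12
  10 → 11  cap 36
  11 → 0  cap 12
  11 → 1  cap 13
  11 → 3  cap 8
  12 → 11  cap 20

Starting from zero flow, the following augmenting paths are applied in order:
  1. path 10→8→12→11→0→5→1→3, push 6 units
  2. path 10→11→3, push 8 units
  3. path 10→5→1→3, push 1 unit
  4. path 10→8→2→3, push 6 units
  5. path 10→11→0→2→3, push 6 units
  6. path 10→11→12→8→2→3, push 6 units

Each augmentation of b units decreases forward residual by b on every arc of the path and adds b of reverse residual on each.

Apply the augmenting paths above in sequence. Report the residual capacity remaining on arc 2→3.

after path 1 (10→8→12→11→0→5→1→3, push 6): res(2,3)=42
after path 2 (10→11→3, push 8): res(2,3)=42
after path 3 (10→5→1→3, push 1): res(2,3)=42
after path 4 (10→8→2→3, push 6): res(2,3)=36
after path 5 (10→11→0→2→3, push 6): res(2,3)=30
after path 6 (10→11→12→8→2→3, push 6): res(2,3)=24

Residual capacity of (2,3): 24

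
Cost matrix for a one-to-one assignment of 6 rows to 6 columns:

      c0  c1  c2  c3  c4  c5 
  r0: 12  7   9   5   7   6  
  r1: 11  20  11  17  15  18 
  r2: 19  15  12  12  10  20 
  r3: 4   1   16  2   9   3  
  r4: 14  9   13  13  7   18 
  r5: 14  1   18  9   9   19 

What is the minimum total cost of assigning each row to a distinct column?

one of 2 optimal assignments: row0→col3 (cost 5), row1→col0 (cost 11), row2→col2 (cost 12), row3→col5 (cost 3), row4→col4 (cost 7), row5→col1 (cost 1)
total = 5 + 11 + 12 + 3 + 7 + 1 = 39

Minimum assignment cost: 39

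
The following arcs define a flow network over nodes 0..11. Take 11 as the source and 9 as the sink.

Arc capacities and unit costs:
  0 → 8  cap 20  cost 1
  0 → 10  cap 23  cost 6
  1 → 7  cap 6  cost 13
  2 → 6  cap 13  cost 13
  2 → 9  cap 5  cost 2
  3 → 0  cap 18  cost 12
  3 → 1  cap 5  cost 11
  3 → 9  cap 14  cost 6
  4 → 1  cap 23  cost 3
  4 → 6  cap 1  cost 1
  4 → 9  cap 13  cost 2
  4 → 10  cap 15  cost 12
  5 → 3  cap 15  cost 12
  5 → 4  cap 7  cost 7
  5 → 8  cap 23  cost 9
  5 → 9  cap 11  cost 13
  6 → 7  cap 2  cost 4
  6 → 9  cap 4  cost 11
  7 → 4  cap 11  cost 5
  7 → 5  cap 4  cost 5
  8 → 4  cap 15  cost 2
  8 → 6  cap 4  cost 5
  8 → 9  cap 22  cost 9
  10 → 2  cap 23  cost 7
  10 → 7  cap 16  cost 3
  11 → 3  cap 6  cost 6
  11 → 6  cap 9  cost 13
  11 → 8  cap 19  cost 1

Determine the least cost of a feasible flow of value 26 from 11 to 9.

Minimum cost for 26 units: 221

shortest-cost path #1: 11→8→4→9 push 13 @ unit cost 5 (adds 65)
shortest-cost path #2: 11→8→9 push 6 @ unit cost 10 (adds 60)
shortest-cost path #3: 11→3→9 push 6 @ unit cost 12 (adds 72)
shortest-cost path #4: 11→6→9 push 1 @ unit cost 24 (adds 24)
total cost = 221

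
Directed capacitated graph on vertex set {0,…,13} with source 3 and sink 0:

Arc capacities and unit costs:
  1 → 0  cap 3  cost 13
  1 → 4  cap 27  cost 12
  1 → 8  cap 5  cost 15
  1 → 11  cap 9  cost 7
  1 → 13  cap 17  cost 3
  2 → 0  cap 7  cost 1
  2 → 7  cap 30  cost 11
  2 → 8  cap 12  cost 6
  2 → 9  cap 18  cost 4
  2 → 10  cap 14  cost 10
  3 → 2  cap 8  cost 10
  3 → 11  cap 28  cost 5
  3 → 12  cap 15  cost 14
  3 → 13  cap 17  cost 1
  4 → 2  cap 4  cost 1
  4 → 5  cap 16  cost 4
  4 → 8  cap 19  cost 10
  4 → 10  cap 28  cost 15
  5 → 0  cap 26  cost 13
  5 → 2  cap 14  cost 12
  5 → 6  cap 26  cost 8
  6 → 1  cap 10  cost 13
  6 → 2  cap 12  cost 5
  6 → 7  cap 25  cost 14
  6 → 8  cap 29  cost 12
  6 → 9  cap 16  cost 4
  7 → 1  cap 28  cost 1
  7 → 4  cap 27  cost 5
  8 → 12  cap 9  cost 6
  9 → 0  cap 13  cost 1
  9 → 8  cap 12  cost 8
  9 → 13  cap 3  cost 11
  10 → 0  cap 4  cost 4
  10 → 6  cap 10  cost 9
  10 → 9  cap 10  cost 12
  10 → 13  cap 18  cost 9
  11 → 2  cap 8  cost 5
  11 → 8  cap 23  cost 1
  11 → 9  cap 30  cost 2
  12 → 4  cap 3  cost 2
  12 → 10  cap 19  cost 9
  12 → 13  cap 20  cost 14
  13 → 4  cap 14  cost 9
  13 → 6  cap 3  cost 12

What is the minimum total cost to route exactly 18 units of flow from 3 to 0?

Minimum cost for 18 units: 159

shortest-cost path #1: 3→11→9→0 push 13 @ unit cost 8 (adds 104)
shortest-cost path #2: 3→2→0 push 5 @ unit cost 11 (adds 55)
total cost = 159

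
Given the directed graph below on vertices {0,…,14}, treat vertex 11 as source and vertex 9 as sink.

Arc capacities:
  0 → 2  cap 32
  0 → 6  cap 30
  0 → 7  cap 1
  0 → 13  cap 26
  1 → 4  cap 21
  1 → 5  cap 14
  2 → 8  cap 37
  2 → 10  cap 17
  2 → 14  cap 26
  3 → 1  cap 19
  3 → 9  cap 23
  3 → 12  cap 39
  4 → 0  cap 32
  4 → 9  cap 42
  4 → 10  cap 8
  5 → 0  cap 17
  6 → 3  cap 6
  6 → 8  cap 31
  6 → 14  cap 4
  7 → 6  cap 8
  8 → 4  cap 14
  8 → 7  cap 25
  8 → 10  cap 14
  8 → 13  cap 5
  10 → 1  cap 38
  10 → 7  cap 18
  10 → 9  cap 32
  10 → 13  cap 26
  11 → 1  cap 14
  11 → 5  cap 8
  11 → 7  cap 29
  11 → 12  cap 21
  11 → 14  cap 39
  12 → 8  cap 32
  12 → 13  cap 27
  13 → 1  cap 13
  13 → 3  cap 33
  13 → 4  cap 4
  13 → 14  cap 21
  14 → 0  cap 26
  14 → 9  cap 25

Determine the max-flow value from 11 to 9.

Maximum flow value: 90

augment #1: 11→14→9 bottleneck 25, total now 25
augment #2: 11→1→4→9 bottleneck 14, total now 39
augment #3: 11→7→6→3→9 bottleneck 6, total now 45
augment #4: 11→12→8→4→9 bottleneck 14, total now 59
augment #5: 11→12→8→10→9 bottleneck 7, total now 66
augment #6: 11→5→0→2→10→9 bottleneck 8, total now 74
augment #7: 11→7→6→8→10→9 bottleneck 2, total now 76
augment #8: 11→14→0→2→10→9 bottleneck 9, total now 85
augment #9: 11→14→0→13→3→9 bottleneck 5, total now 90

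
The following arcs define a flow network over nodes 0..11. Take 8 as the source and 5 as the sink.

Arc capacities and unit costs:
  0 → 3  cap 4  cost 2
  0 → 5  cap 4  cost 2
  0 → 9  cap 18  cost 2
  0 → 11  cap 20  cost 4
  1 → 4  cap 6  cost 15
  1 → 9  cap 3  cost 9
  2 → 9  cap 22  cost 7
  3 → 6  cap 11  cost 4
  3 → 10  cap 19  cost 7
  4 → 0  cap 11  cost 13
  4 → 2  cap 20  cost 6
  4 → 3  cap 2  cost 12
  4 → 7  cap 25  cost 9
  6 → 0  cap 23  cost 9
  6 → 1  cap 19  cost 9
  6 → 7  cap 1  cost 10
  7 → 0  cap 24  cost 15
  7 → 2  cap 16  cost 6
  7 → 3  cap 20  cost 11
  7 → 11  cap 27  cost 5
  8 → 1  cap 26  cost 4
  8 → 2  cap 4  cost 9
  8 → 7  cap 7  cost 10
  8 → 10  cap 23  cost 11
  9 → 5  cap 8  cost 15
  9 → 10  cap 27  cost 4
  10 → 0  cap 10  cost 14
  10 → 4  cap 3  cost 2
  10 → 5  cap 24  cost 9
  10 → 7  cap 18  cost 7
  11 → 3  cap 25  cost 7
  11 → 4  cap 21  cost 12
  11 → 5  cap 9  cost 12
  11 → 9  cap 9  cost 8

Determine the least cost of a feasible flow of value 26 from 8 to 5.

shortest-cost path #1: 8→10→5 push 23 @ unit cost 20 (adds 460)
shortest-cost path #2: 8→1→9→10→5 push 1 @ unit cost 26 (adds 26)
shortest-cost path #3: 8→7→11→5 push 2 @ unit cost 27 (adds 54)
total cost = 540

Minimum cost for 26 units: 540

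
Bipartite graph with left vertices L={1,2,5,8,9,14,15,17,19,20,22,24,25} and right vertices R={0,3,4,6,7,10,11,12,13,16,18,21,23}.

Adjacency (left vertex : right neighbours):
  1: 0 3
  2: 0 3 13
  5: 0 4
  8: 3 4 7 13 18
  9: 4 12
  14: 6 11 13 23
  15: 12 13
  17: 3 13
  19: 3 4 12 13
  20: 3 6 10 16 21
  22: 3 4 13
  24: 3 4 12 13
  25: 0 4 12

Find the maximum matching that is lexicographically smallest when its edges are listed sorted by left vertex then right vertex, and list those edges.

|M| = 8 (so the lex-smallest maximum matching has 8 edges)
process left vertices in ascending order; for each, take the smallest-labelled available neighbour that still permits 8 edges overall, or leave it unmatched if none does
lex-smallest matching: {1-0, 2-3, 5-4, 8-7, 9-12, 14-6, 15-13, 20-10}

Lex-smallest maximum matching: {(1,0), (2,3), (5,4), (8,7), (9,12), (14,6), (15,13), (20,10)}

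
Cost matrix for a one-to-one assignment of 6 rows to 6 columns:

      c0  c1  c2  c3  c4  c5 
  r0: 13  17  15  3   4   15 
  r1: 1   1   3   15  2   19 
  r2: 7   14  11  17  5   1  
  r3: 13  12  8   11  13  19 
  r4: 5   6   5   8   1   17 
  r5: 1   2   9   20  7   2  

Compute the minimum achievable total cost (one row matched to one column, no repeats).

optimal assignment: row0→col3 (cost 3), row1→col1 (cost 1), row2→col5 (cost 1), row3→col2 (cost 8), row4→col4 (cost 1), row5→col0 (cost 1)
total = 3 + 1 + 1 + 8 + 1 + 1 = 15

Minimum assignment cost: 15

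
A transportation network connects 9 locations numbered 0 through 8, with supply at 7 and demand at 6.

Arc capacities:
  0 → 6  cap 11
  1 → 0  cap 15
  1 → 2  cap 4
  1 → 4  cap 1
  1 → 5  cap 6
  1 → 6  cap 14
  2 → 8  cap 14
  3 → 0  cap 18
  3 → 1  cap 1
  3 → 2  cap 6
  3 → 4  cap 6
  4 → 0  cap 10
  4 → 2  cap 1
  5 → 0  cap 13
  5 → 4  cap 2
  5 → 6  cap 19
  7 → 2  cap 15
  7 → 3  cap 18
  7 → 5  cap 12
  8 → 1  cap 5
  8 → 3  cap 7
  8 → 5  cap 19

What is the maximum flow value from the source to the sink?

augment #1: 7→5→6 bottleneck 12, total now 12
augment #2: 7→3→0→6 bottleneck 11, total now 23
augment #3: 7→3→1→6 bottleneck 1, total now 24
augment #4: 7→2→8→1→6 bottleneck 5, total now 29
augment #5: 7→2→8→5→6 bottleneck 7, total now 36

Maximum flow value: 36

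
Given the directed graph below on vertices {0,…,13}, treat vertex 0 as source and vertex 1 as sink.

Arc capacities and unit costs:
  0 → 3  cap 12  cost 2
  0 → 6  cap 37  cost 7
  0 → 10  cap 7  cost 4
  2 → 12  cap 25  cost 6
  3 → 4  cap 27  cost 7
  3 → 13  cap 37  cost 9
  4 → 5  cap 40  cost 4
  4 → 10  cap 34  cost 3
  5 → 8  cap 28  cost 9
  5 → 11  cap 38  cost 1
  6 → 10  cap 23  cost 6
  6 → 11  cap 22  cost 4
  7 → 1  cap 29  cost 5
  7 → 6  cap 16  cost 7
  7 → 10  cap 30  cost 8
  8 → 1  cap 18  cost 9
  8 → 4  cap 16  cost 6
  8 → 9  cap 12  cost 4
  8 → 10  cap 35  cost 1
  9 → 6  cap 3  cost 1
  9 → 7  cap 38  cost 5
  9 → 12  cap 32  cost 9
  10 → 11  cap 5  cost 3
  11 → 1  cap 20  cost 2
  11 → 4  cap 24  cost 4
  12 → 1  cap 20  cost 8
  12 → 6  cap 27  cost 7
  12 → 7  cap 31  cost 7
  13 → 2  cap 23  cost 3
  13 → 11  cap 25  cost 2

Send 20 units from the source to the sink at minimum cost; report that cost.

shortest-cost path #1: 0→10→11→1 push 5 @ unit cost 9 (adds 45)
shortest-cost path #2: 0→6→11→1 push 15 @ unit cost 13 (adds 195)
total cost = 240

Minimum cost for 20 units: 240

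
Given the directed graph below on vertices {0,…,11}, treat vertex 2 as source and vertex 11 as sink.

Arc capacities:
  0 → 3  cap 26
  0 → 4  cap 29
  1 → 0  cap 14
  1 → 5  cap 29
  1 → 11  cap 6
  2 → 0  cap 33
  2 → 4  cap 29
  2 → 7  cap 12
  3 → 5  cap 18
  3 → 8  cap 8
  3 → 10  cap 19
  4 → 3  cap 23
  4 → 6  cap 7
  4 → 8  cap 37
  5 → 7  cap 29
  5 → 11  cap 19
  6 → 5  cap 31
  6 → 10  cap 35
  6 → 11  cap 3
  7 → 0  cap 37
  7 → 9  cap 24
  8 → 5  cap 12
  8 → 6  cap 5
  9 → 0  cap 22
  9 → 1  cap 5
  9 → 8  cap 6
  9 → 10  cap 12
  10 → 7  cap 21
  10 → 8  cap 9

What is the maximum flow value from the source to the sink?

augment #1: 2→4→6→11 bottleneck 3, total now 3
augment #2: 2→0→3→5→11 bottleneck 18, total now 21
augment #3: 2→4→6→5→11 bottleneck 1, total now 22
augment #4: 2→7→9→1→11 bottleneck 5, total now 27

Maximum flow value: 27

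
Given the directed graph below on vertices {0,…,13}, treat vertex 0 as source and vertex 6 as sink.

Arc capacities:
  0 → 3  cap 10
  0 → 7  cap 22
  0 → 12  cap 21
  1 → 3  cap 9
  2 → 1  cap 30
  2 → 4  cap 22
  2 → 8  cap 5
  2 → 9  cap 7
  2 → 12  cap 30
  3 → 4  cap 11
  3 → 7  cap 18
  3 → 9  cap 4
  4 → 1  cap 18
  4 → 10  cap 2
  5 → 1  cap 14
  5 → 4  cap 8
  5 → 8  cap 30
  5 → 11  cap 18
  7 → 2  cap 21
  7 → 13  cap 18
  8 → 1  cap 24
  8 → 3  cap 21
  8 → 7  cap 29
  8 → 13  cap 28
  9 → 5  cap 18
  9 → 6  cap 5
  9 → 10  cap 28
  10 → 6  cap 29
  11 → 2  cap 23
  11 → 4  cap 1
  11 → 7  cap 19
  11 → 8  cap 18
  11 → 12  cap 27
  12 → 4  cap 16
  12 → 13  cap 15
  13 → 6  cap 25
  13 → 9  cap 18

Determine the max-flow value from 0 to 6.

augment #1: 0→3→9→6 bottleneck 4, total now 4
augment #2: 0→7→13→6 bottleneck 18, total now 22
augment #3: 0→12→13→6 bottleneck 7, total now 29
augment #4: 0→3→4→10→6 bottleneck 2, total now 31
augment #5: 0→7→2→9→6 bottleneck 1, total now 32
augment #6: 0→7→2→9→10→6 bottleneck 3, total now 35
augment #7: 0→12→13→9→10→6 bottleneck 8, total now 43
augment #8: 0→3→7→2→9→10→6 bottleneck 3, total now 46
augment #9: 0→3→7→2→8→13→9→10→6 bottleneck 1, total now 47
augment #10: 0→12→4→3→7→2→8→13→9→10→6 bottleneck 2, total now 49
augment #11: 0→12→4→1→3→7→2→8→13→9→10→6 bottleneck 2, total now 51

Maximum flow value: 51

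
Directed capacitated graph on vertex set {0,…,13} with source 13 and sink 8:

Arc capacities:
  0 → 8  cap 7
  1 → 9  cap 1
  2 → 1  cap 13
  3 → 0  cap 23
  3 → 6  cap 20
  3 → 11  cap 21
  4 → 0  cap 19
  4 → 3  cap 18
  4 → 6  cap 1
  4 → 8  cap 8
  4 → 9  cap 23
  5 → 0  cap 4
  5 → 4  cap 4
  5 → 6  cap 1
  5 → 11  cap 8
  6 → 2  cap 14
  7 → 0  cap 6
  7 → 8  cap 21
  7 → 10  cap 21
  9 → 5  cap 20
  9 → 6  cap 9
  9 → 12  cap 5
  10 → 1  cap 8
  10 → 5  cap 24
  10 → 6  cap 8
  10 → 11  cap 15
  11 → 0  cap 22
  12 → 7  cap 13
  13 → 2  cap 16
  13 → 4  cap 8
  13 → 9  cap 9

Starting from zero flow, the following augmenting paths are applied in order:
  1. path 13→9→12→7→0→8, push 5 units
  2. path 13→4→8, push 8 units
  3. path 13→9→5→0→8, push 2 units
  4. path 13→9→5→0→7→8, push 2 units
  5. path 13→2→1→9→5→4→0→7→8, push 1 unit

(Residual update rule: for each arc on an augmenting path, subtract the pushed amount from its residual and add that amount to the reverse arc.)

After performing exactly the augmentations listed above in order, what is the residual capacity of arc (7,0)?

Residual capacity of (7,0): 4

after path 1 (13→9→12→7→0→8, push 5): res(7,0)=1
after path 2 (13→4→8, push 8): res(7,0)=1
after path 3 (13→9→5→0→8, push 2): res(7,0)=1
after path 4 (13→9→5→0→7→8, push 2): res(7,0)=3
after path 5 (13→2→1→9→5→4→0→7→8, push 1): res(7,0)=4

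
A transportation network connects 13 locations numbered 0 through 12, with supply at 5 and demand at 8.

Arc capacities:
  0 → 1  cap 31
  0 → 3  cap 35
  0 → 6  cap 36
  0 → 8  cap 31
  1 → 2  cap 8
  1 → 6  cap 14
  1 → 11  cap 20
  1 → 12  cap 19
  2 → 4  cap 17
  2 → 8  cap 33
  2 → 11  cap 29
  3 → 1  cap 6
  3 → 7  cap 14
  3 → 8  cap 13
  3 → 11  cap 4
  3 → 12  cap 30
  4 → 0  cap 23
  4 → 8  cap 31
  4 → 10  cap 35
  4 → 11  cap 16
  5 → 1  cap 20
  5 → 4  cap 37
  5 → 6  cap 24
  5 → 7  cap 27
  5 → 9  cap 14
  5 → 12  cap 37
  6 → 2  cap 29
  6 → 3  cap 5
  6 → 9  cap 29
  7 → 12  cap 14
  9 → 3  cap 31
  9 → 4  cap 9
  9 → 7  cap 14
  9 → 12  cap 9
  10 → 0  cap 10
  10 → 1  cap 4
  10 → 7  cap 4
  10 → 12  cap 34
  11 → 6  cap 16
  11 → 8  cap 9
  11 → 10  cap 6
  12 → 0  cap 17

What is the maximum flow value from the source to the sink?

augment #1: 5→4→8 bottleneck 31, total now 31
augment #2: 5→1→2→8 bottleneck 8, total now 39
augment #3: 5→1→11→8 bottleneck 9, total now 48
augment #4: 5→4→0→8 bottleneck 6, total now 54
augment #5: 5→6→2→8 bottleneck 24, total now 78
augment #6: 5→9→3→8 bottleneck 13, total now 91
augment #7: 5→12→0→8 bottleneck 17, total now 108
augment #8: 5→1→6→2→8 bottleneck 1, total now 109
augment #9: 5→9→4→0→8 bottleneck 1, total now 110
augment #10: 5→1→11→10→0→8 bottleneck 2, total now 112

Maximum flow value: 112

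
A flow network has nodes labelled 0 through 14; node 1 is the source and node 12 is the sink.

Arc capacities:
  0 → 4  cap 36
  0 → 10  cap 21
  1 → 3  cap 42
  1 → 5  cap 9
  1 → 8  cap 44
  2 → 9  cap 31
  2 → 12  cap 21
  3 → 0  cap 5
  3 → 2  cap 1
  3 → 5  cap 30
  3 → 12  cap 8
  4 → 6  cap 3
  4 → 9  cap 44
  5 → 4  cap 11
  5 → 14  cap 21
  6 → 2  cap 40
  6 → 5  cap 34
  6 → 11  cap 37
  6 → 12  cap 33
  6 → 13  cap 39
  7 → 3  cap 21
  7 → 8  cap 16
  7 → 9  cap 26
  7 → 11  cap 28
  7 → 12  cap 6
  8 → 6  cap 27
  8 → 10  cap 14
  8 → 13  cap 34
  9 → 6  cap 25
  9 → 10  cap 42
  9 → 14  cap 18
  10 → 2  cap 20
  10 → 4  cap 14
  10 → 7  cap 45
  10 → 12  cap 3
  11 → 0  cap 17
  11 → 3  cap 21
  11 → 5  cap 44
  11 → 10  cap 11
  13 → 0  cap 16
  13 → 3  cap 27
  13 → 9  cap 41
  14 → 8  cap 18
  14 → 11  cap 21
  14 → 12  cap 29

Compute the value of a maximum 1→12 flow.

augment #1: 1→3→12 bottleneck 8, total now 8
augment #2: 1→3→2→12 bottleneck 1, total now 9
augment #3: 1→5→14→12 bottleneck 9, total now 18
augment #4: 1→8→6→12 bottleneck 27, total now 45
augment #5: 1→8→10→12 bottleneck 3, total now 48
augment #6: 1→3→5→14→12 bottleneck 12, total now 60
augment #7: 1→8→10→2→12 bottleneck 11, total now 71
augment #8: 1→3→0→4→6→12 bottleneck 3, total now 74
augment #9: 1→3→0→10→2→12 bottleneck 2, total now 76
augment #10: 1→8→13→9→6→12 bottleneck 3, total now 79
augment #11: 1→3→5→4→9→14→12 bottleneck 8, total now 87
augment #12: 1→3→5→4→0→10→2→12 bottleneck 3, total now 90

Maximum flow value: 90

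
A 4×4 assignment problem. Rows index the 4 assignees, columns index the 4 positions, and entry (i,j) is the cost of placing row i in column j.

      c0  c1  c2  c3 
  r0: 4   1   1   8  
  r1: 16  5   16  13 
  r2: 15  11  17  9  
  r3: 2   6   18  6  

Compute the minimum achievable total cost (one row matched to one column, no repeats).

Minimum assignment cost: 17

optimal assignment: row0→col2 (cost 1), row1→col1 (cost 5), row2→col3 (cost 9), row3→col0 (cost 2)
total = 1 + 5 + 9 + 2 = 17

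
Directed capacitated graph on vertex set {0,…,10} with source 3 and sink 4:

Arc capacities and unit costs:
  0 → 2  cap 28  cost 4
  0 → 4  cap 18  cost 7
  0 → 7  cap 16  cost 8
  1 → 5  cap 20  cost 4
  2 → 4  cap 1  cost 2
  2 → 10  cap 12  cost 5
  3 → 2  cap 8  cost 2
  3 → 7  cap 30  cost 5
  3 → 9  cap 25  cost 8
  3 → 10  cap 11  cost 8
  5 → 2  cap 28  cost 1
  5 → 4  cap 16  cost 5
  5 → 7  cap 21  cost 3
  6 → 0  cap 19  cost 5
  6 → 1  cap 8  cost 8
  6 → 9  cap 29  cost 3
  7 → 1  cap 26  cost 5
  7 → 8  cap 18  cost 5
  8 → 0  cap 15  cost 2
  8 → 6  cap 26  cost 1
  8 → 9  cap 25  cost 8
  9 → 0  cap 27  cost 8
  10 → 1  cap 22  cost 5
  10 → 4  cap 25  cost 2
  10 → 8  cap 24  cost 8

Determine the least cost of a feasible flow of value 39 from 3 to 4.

shortest-cost path #1: 3→2→4 push 1 @ unit cost 4 (adds 4)
shortest-cost path #2: 3→2→10→4 push 7 @ unit cost 9 (adds 63)
shortest-cost path #3: 3→10→4 push 11 @ unit cost 10 (adds 110)
shortest-cost path #4: 3→7→8→0→4 push 15 @ unit cost 19 (adds 285)
shortest-cost path #5: 3→7→1→5→4 push 5 @ unit cost 19 (adds 95)
total cost = 557

Minimum cost for 39 units: 557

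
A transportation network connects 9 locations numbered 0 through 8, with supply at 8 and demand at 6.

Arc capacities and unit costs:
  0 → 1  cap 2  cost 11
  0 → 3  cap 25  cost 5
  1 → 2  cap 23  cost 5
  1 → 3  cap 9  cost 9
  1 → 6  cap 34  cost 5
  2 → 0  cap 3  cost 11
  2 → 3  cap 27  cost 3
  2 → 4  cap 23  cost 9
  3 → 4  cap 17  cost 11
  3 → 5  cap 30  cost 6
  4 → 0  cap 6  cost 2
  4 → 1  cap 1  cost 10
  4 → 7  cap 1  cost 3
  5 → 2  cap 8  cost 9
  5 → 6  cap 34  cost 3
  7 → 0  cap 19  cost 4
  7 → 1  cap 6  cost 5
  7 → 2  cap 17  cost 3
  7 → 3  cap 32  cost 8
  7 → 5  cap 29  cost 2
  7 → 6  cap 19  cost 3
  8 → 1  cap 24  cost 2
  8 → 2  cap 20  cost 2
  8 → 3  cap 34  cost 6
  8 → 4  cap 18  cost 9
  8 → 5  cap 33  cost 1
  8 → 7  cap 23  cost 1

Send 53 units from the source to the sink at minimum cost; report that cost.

shortest-cost path #1: 8→5→6 push 33 @ unit cost 4 (adds 132)
shortest-cost path #2: 8→7→6 push 19 @ unit cost 4 (adds 76)
shortest-cost path #3: 8→7→5→6 push 1 @ unit cost 6 (adds 6)
total cost = 214

Minimum cost for 53 units: 214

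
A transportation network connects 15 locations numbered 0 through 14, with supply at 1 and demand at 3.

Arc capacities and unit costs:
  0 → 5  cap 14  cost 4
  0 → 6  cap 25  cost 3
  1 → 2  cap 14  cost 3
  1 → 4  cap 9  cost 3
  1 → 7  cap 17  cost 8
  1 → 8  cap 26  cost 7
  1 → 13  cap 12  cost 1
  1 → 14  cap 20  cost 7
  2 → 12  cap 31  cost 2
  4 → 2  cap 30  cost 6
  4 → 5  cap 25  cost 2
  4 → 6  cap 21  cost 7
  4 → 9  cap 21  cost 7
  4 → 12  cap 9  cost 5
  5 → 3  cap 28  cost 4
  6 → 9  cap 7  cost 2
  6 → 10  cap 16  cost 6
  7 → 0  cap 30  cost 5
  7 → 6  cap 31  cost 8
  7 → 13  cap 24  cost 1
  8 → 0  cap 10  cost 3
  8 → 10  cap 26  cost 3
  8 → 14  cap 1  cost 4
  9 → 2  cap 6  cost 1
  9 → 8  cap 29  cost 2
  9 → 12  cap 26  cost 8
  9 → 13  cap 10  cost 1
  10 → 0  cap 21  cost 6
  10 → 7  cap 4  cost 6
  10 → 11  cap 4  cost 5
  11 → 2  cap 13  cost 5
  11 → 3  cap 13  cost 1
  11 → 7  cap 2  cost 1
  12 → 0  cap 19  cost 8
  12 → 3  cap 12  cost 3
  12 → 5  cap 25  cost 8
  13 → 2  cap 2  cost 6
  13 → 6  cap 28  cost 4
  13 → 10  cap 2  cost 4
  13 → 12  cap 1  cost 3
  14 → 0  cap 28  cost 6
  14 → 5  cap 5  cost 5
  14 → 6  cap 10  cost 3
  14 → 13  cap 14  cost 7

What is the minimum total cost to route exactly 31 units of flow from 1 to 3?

shortest-cost path #1: 1→13→12→3 push 1 @ unit cost 7 (adds 7)
shortest-cost path #2: 1→2→12→3 push 11 @ unit cost 8 (adds 88)
shortest-cost path #3: 1→4→5→3 push 9 @ unit cost 9 (adds 81)
shortest-cost path #4: 1→13→10→11→3 push 2 @ unit cost 11 (adds 22)
shortest-cost path #5: 1→8→10→11→3 push 2 @ unit cost 16 (adds 32)
shortest-cost path #6: 1→14→5→3 push 5 @ unit cost 16 (adds 80)
shortest-cost path #7: 1→2→12→5→3 push 1 @ unit cost 17 (adds 17)
total cost = 327

Minimum cost for 31 units: 327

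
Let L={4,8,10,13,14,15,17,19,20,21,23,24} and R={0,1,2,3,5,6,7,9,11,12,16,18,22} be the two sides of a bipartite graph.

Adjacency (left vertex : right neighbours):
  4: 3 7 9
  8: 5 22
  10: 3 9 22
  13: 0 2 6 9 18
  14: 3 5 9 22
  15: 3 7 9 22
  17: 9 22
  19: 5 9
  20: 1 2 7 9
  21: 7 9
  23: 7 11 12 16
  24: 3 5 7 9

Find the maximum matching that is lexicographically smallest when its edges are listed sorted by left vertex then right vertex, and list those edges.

|M| = 8 (so the lex-smallest maximum matching has 8 edges)
process left vertices in ascending order; for each, take the smallest-labelled available neighbour that still permits 8 edges overall, or leave it unmatched if none does
lex-smallest matching: {4-3, 8-5, 10-9, 13-0, 14-22, 15-7, 20-1, 23-11}

Lex-smallest maximum matching: {(4,3), (8,5), (10,9), (13,0), (14,22), (15,7), (20,1), (23,11)}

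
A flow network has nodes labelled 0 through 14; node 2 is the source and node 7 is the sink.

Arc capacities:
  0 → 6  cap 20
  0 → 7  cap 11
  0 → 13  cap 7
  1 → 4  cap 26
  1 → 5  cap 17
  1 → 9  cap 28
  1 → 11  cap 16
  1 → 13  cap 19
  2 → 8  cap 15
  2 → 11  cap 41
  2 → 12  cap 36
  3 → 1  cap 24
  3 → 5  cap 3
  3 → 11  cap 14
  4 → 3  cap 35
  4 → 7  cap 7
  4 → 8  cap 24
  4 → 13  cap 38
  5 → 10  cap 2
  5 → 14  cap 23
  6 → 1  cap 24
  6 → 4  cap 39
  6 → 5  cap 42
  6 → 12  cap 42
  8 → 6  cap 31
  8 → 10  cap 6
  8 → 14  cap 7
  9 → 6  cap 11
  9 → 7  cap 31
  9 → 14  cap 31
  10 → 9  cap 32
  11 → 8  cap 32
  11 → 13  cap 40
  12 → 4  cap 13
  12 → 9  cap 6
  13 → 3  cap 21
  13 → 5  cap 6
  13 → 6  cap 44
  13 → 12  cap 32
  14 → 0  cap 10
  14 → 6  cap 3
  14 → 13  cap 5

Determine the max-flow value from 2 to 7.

augment #1: 2→12→4→7 bottleneck 7, total now 7
augment #2: 2→12→9→7 bottleneck 6, total now 13
augment #3: 2→8→10→9→7 bottleneck 6, total now 19
augment #4: 2→8→14→0→7 bottleneck 7, total now 26
augment #5: 2→8→6→1→9→7 bottleneck 2, total now 28
augment #6: 2→11→8→6→1→9→7 bottleneck 17, total now 45
augment #7: 2→11→13→5→14→0→7 bottleneck 3, total now 48

Maximum flow value: 48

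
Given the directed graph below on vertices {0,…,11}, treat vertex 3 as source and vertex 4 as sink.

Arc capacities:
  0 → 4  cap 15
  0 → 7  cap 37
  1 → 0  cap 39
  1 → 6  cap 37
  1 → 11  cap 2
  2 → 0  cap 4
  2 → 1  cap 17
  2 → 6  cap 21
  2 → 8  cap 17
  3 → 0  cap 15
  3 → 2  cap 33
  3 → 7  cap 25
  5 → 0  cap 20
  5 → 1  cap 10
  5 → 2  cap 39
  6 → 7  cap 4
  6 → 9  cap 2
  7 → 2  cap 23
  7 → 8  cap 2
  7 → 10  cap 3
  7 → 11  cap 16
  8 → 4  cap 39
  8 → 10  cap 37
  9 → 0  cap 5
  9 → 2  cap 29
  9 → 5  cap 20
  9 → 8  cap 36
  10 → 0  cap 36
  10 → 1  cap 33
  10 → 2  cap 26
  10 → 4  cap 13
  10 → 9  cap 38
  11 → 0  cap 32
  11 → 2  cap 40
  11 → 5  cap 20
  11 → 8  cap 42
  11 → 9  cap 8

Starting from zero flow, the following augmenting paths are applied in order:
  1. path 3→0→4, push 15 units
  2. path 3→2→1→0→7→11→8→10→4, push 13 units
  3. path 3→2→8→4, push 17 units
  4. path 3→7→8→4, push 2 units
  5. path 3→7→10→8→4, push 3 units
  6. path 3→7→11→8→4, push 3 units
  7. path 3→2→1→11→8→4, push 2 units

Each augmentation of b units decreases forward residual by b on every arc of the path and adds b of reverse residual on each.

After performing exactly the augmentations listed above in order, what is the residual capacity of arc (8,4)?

Residual capacity of (8,4): 12

after path 1 (3→0→4, push 15): res(8,4)=39
after path 2 (3→2→1→0→7→11→8→10→4, push 13): res(8,4)=39
after path 3 (3→2→8→4, push 17): res(8,4)=22
after path 4 (3→7→8→4, push 2): res(8,4)=20
after path 5 (3→7→10→8→4, push 3): res(8,4)=17
after path 6 (3→7→11→8→4, push 3): res(8,4)=14
after path 7 (3→2→1→11→8→4, push 2): res(8,4)=12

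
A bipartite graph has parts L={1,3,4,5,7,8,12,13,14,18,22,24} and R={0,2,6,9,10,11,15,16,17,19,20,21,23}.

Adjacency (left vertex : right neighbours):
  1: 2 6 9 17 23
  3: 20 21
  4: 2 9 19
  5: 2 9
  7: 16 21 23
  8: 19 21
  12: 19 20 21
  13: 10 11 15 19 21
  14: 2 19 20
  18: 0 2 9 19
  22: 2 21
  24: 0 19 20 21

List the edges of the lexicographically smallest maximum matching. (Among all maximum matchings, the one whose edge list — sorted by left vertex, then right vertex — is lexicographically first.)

Lex-smallest maximum matching: {(1,6), (3,20), (4,2), (5,9), (7,16), (8,19), (12,21), (13,10), (18,0)}

|M| = 9 (so the lex-smallest maximum matching has 9 edges)
process left vertices in ascending order; for each, take the smallest-labelled available neighbour that still permits 9 edges overall, or leave it unmatched if none does
lex-smallest matching: {1-6, 3-20, 4-2, 5-9, 7-16, 8-19, 12-21, 13-10, 18-0}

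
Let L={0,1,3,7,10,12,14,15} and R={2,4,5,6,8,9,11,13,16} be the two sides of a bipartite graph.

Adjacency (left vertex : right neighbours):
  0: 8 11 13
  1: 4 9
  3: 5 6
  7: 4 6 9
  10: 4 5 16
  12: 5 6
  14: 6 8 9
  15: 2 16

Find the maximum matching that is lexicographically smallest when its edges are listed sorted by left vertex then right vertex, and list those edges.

Lex-smallest maximum matching: {(0,11), (1,4), (3,5), (7,9), (10,16), (12,6), (14,8), (15,2)}

|M| = 8 (so the lex-smallest maximum matching has 8 edges)
process left vertices in ascending order; for each, take the smallest-labelled available neighbour that still permits 8 edges overall, or leave it unmatched if none does
lex-smallest matching: {0-11, 1-4, 3-5, 7-9, 10-16, 12-6, 14-8, 15-2}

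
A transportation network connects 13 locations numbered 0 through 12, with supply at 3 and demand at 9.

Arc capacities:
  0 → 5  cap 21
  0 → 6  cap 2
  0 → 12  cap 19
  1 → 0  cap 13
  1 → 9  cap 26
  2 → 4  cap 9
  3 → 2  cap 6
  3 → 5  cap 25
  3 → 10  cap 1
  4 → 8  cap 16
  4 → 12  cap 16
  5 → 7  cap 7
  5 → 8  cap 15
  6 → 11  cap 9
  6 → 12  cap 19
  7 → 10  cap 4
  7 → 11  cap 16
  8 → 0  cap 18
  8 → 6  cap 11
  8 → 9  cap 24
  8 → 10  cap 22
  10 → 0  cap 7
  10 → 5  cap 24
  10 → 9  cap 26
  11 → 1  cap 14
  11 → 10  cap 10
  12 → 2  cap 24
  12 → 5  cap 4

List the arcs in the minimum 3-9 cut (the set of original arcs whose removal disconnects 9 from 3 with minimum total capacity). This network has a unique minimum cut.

Min-cut arcs: {(3,2), (3,10), (5,7), (5,8)} (total capacity 29)

augment #1: 3→10→9 push 1
augment #2: 3→5→8→9 push 15
augment #3: 3→2→4→8→9 push 6
augment #4: 3→5→7→10→9 push 4
augment #5: 3→5→7→11→1→9 push 3
max flow = 29; residual-reachable set from 3 gives S-side
cut edges (S→T): {(3,2), (3,10), (5,7), (5,8)} total cap 29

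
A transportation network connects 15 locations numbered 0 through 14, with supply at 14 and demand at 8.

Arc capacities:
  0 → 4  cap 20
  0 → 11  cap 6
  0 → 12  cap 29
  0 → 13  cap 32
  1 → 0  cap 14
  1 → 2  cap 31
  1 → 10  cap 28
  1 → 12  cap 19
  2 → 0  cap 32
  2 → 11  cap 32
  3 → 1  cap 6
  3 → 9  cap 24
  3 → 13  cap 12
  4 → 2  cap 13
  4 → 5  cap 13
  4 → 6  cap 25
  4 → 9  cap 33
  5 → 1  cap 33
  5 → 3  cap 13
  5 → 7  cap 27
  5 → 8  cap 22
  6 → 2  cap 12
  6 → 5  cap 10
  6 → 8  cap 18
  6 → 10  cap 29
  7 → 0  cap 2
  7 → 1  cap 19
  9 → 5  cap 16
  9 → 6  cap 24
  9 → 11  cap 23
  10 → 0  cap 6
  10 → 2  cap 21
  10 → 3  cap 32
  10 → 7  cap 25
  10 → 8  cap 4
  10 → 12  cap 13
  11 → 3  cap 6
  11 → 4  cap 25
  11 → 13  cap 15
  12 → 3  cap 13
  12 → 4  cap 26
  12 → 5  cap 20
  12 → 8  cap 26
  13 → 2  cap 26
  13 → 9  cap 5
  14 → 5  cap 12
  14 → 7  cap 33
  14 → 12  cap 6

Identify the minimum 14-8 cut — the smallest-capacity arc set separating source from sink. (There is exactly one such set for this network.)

Min-cut arcs: {(7,0), (7,1), (14,5), (14,12)} (total capacity 39)

augment #1: 14→5→8 push 12
augment #2: 14→12→8 push 6
augment #3: 14→7→0→12→8 push 2
augment #4: 14→7→1→10→8 push 4
augment #5: 14→7→1→12→8 push 15
max flow = 39; residual-reachable set from 14 gives S-side
cut edges (S→T): {(7,0), (7,1), (14,5), (14,12)} total cap 39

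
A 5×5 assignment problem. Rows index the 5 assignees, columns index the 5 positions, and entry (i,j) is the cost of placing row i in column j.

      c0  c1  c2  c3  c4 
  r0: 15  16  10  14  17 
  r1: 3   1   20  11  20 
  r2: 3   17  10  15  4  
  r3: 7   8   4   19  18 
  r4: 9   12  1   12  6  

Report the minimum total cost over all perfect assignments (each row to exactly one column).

Minimum assignment cost: 27

optimal assignment: row0→col3 (cost 14), row1→col1 (cost 1), row2→col4 (cost 4), row3→col0 (cost 7), row4→col2 (cost 1)
total = 14 + 1 + 4 + 7 + 1 = 27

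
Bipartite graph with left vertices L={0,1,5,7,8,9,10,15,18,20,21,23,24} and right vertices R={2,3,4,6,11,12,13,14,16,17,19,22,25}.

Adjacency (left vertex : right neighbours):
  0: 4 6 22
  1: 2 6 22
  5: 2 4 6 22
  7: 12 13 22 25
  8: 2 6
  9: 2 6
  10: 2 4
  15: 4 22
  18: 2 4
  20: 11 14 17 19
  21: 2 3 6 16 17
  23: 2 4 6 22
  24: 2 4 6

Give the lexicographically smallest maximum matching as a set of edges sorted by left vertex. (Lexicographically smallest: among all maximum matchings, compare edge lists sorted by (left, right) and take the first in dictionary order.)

Lex-smallest maximum matching: {(0,4), (1,2), (5,6), (7,12), (15,22), (20,11), (21,3)}

|M| = 7 (so the lex-smallest maximum matching has 7 edges)
process left vertices in ascending order; for each, take the smallest-labelled available neighbour that still permits 7 edges overall, or leave it unmatched if none does
lex-smallest matching: {0-4, 1-2, 5-6, 7-12, 15-22, 20-11, 21-3}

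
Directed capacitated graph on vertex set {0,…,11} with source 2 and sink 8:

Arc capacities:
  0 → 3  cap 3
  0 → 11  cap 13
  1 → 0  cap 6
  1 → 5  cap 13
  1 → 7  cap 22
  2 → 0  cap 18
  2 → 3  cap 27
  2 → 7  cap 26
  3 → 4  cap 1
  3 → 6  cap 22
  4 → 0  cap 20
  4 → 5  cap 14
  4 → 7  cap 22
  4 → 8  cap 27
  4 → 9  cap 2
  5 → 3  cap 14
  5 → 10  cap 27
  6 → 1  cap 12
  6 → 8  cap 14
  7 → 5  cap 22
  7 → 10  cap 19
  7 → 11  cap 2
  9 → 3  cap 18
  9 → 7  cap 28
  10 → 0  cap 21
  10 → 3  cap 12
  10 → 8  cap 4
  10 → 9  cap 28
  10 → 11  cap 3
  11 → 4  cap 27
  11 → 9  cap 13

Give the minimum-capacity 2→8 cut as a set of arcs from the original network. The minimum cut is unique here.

augment #1: 2→3→4→8 push 1
augment #2: 2→3→6→8 push 14
augment #3: 2→7→10→8 push 4
augment #4: 2→0→11→4→8 push 13
augment #5: 2→7→11→4→8 push 2
augment #6: 2→7→10→11→4→8 push 3
max flow = 37; residual-reachable set from 2 gives S-side
cut edges (S→T): {(0,11), (3,4), (6,8), (7,11), (10,8), (10,11)} total cap 37

Min-cut arcs: {(0,11), (3,4), (6,8), (7,11), (10,8), (10,11)} (total capacity 37)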